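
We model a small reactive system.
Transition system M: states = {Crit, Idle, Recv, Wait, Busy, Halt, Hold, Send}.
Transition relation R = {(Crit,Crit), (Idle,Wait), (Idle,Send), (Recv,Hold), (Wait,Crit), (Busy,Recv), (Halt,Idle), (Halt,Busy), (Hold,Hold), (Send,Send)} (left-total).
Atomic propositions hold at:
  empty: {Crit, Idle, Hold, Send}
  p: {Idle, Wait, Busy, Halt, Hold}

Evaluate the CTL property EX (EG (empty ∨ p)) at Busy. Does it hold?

Sat(empty ∨ p) = {Crit, Idle, Wait, Busy, Halt, Hold, Send}
EG (empty ∨ p): greatest fixpoint, start Z0 = {Crit, Idle, Wait, Busy, Halt, Hold, Send}, keep only states in Sat with some successor in Z. Z1 = {Crit, Idle, Wait, Halt, Hold, Send}; fixed.
Sat(EG (empty ∨ p)) = {Crit, Idle, Wait, Halt, Hold, Send}
Sat(EX (EG (empty ∨ p))) = {s : some successor in {Crit, Idle, Wait, Halt, Hold, Send}} = {Crit, Idle, Recv, Wait, Halt, Hold, Send}
Busy ∉ Sat(EX (EG (empty ∨ p))) = {Crit, Idle, Recv, Wait, Halt, Hold, Send}, so the formula does not hold at Busy.

No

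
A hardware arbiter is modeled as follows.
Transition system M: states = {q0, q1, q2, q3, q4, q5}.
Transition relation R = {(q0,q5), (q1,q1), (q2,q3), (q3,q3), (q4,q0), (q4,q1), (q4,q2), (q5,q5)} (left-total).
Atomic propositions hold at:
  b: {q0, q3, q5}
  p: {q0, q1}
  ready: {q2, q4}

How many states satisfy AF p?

2

AF p: least fixpoint, start Z0 = {q0, q1}, add states with every successor in Z. Already a fixed point.
Sat(AF p) = {q0, q1}
|Sat(AF p)| = |{q0, q1}| = 2.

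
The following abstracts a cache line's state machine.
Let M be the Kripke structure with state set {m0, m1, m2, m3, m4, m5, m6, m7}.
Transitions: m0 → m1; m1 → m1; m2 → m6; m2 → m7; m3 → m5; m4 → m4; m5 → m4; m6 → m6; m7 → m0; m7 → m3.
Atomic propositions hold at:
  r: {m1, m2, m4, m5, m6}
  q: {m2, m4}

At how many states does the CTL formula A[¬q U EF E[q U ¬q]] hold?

Sat(¬q) = {m0, m1, m3, m5, m6, m7}
E[q U ¬q]: least fixpoint, start Z0 = Sat(¬q) = {m0, m1, m3, m5, m6, m7}, add states in Sat(q) with some successor in Z. Z1 = {m0, m1, m2, m3, m5, m6, m7}; fixed.
Sat(E[q U ¬q]) = {m0, m1, m2, m3, m5, m6, m7}
EF E[q U ¬q]: least fixpoint, start Z0 = {m0, m1, m2, m3, m5, m6, m7}, add states with some successor in Z. Already a fixed point.
Sat(EF E[q U ¬q]) = {m0, m1, m2, m3, m5, m6, m7}
A[¬q U EF E[q U ¬q]]: least fixpoint, start Z0 = Sat(EF E[q U ¬q]) = {m0, m1, m2, m3, m5, m6, m7}, add states in Sat(¬q) with every successor in Z. Already a fixed point.
Sat(A[¬q U EF E[q U ¬q]]) = {m0, m1, m2, m3, m5, m6, m7}
|Sat(A[¬q U EF E[q U ¬q]])| = |{m0, m1, m2, m3, m5, m6, m7}| = 7.

7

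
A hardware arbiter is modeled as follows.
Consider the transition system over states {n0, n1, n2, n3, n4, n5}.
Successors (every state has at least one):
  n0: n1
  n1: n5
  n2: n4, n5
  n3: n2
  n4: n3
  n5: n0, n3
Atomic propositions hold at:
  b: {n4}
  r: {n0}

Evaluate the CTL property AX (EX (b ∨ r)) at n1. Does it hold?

Yes

Sat(b ∨ r) = {n0, n4}
Sat(EX (b ∨ r)) = {s : some successor in {n0, n4}} = {n2, n5}
Sat(AX (EX (b ∨ r))) = {s : every successor in {n2, n5}} = {n1, n3}
n1 ∈ Sat(AX (EX (b ∨ r))) = {n1, n3}, so the formula holds at n1.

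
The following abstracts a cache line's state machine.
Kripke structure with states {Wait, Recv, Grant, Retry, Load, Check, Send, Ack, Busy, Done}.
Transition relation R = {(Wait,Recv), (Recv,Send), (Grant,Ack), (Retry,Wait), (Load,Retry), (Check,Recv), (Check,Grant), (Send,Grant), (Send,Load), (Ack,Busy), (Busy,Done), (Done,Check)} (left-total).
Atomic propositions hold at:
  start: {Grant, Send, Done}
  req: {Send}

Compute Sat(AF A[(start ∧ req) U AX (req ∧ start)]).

{Wait, Recv, Retry, Load}

Sat(start ∧ req) = {Send}
Sat(req ∧ start) = {Send}
Sat(AX (req ∧ start)) = {s : every successor in {Send}} = {Recv}
A[(start ∧ req) U AX (req ∧ start)]: least fixpoint, start Z0 = Sat(AX (req ∧ start)) = {Recv}, add states in Sat(start ∧ req) with every successor in Z. Already a fixed point.
Sat(A[(start ∧ req) U AX (req ∧ start)]) = {Recv}
AF A[(start ∧ req) U AX (req ∧ start)]: least fixpoint, start Z0 = {Recv}, add states with every successor in Z. Z1 = {Wait, Recv}; Z2 = {Wait, Recv, Retry}; Z3 = {Wait, Recv, Retry, Load}; fixed.
Sat(AF A[(start ∧ req) U AX (req ∧ start)]) = {Wait, Recv, Retry, Load}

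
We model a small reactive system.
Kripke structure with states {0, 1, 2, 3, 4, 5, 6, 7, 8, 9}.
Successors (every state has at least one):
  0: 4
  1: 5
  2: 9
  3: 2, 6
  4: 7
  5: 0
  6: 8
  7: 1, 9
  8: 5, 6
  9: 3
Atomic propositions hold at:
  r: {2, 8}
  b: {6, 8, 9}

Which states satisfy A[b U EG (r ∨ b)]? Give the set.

Sat(r ∨ b) = {2, 6, 8, 9}
EG (r ∨ b): greatest fixpoint, start Z0 = {2, 6, 8, 9}, keep only states in Sat with some successor in Z. Z1 = {2, 6, 8}; Z2 = {6, 8}; fixed.
Sat(EG (r ∨ b)) = {6, 8}
A[b U EG (r ∨ b)]: least fixpoint, start Z0 = Sat(EG (r ∨ b)) = {6, 8}, add states in Sat(b) with every successor in Z. Already a fixed point.
Sat(A[b U EG (r ∨ b)]) = {6, 8}

{6, 8}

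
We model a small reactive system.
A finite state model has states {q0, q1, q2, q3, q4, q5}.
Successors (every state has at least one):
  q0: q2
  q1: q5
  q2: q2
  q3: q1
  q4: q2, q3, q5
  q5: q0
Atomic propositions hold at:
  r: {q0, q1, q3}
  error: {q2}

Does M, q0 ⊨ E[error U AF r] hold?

Yes

AF r: least fixpoint, start Z0 = {q0, q1, q3}, add states with every successor in Z. Z1 = {q0, q1, q3, q5}; fixed.
Sat(AF r) = {q0, q1, q3, q5}
E[error U AF r]: least fixpoint, start Z0 = Sat(AF r) = {q0, q1, q3, q5}, add states in Sat(error) with some successor in Z. Already a fixed point.
Sat(E[error U AF r]) = {q0, q1, q3, q5}
q0 ∈ Sat(E[error U AF r]) = {q0, q1, q3, q5}, so the formula holds at q0.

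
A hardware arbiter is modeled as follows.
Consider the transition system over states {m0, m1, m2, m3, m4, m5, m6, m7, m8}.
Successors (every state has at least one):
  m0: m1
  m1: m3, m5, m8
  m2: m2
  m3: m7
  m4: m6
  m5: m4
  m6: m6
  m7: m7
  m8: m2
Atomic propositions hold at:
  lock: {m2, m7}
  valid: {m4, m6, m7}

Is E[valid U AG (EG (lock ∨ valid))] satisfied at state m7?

Sat(lock ∨ valid) = {m2, m4, m6, m7}
EG (lock ∨ valid): greatest fixpoint, start Z0 = {m2, m4, m6, m7}, keep only states in Sat with some successor in Z. Already a fixed point.
Sat(EG (lock ∨ valid)) = {m2, m4, m6, m7}
AG (EG (lock ∨ valid)): greatest fixpoint, start Z0 = {m2, m4, m6, m7}, keep only states in Sat with every successor in Z. Already a fixed point.
Sat(AG (EG (lock ∨ valid))) = {m2, m4, m6, m7}
E[valid U AG (EG (lock ∨ valid))]: least fixpoint, start Z0 = Sat(AG (EG (lock ∨ valid))) = {m2, m4, m6, m7}, add states in Sat(valid) with some successor in Z. Already a fixed point.
Sat(E[valid U AG (EG (lock ∨ valid))]) = {m2, m4, m6, m7}
m7 ∈ Sat(E[valid U AG (EG (lock ∨ valid))]) = {m2, m4, m6, m7}, so the formula holds at m7.

Yes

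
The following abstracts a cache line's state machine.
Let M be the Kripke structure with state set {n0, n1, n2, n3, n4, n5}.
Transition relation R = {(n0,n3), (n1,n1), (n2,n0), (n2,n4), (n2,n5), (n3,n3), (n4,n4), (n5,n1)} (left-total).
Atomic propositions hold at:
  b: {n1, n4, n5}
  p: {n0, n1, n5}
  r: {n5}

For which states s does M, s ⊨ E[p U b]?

E[p U b]: least fixpoint, start Z0 = Sat(b) = {n1, n4, n5}, add states in Sat(p) with some successor in Z. Already a fixed point.
Sat(E[p U b]) = {n1, n4, n5}

{n1, n4, n5}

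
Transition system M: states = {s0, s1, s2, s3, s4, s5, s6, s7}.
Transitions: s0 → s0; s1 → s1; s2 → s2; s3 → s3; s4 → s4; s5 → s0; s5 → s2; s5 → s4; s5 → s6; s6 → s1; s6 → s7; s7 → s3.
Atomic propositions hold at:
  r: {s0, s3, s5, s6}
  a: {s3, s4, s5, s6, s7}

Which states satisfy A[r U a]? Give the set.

A[r U a]: least fixpoint, start Z0 = Sat(a) = {s3, s4, s5, s6, s7}, add states in Sat(r) with every successor in Z. Already a fixed point.
Sat(A[r U a]) = {s3, s4, s5, s6, s7}

{s3, s4, s5, s6, s7}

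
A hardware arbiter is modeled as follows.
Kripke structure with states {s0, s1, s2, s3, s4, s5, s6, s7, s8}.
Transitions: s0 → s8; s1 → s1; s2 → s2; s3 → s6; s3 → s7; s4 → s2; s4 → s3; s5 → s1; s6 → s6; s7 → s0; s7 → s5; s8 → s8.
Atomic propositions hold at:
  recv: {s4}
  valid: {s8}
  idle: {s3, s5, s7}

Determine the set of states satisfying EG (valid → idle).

{s1, s2, s3, s4, s5, s6, s7}

Sat(valid → idle) = {s0, s1, s2, s3, s4, s5, s6, s7}
EG (valid → idle): greatest fixpoint, start Z0 = {s0, s1, s2, s3, s4, s5, s6, s7}, keep only states in Sat with some successor in Z. Z1 = {s1, s2, s3, s4, s5, s6, s7}; fixed.
Sat(EG (valid → idle)) = {s1, s2, s3, s4, s5, s6, s7}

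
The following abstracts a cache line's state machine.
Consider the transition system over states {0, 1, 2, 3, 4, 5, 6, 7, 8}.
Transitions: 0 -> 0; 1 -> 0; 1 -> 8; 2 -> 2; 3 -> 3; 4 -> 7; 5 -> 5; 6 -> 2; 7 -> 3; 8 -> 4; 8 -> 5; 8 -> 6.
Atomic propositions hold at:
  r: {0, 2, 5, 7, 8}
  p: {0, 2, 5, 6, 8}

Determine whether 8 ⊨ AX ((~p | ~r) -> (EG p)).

Sat(~p) = {1, 3, 4, 7}
Sat(~r) = {1, 3, 4, 6}
Sat(~p | ~r) = {1, 3, 4, 6, 7}
EG p: greatest fixpoint, start Z0 = {0, 2, 5, 6, 8}, keep only states in Sat with some successor in Z. Already a fixed point.
Sat(EG p) = {0, 2, 5, 6, 8}
Sat((~p | ~r) -> (EG p)) = {0, 2, 5, 6, 8}
Sat(AX ((~p | ~r) -> (EG p))) = {s : every successor in {0, 2, 5, 6, 8}} = {0, 1, 2, 5, 6}
8 ∉ Sat(AX ((~p | ~r) -> (EG p))) = {0, 1, 2, 5, 6}, so the formula does not hold at 8.

No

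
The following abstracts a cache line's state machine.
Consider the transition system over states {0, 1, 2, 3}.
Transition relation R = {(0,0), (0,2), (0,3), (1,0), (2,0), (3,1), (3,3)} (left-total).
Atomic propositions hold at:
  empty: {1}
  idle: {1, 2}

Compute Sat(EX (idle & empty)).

Sat(idle & empty) = {1}
Sat(EX (idle & empty)) = {s : some successor in {1}} = {3}

{3}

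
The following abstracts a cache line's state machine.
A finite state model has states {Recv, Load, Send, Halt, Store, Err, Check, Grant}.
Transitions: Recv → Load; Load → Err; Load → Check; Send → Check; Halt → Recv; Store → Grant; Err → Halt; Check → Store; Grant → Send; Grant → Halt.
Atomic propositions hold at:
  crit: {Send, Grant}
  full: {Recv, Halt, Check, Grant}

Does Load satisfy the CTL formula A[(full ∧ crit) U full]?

Sat(full ∧ crit) = {Grant}
A[(full ∧ crit) U full]: least fixpoint, start Z0 = Sat(full) = {Recv, Halt, Check, Grant}, add states in Sat(full ∧ crit) with every successor in Z. Already a fixed point.
Sat(A[(full ∧ crit) U full]) = {Recv, Halt, Check, Grant}
Load ∉ Sat(A[(full ∧ crit) U full]) = {Recv, Halt, Check, Grant}, so the formula does not hold at Load.

No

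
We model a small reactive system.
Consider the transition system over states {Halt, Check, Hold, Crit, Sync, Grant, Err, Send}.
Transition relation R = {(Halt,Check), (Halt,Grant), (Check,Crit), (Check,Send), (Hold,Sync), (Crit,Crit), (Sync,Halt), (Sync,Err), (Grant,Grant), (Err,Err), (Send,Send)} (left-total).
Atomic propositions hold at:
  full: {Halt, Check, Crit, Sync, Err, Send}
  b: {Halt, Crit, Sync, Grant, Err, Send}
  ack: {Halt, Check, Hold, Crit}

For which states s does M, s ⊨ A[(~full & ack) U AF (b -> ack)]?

Sat(~full) = {Hold, Grant}
Sat(~full & ack) = {Hold}
Sat(b -> ack) = {Halt, Check, Hold, Crit}
AF (b -> ack): least fixpoint, start Z0 = {Halt, Check, Hold, Crit}, add states with every successor in Z. Already a fixed point.
Sat(AF (b -> ack)) = {Halt, Check, Hold, Crit}
A[(~full & ack) U AF (b -> ack)]: least fixpoint, start Z0 = Sat(AF (b -> ack)) = {Halt, Check, Hold, Crit}, add states in Sat(~full & ack) with every successor in Z. Already a fixed point.
Sat(A[(~full & ack) U AF (b -> ack)]) = {Halt, Check, Hold, Crit}

{Halt, Check, Hold, Crit}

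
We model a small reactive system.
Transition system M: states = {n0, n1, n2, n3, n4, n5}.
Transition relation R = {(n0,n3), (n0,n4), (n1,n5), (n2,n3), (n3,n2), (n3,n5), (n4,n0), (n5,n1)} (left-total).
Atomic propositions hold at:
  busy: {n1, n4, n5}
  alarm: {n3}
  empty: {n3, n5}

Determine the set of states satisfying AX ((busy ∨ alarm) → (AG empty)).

{n4}

Sat(busy ∨ alarm) = {n1, n3, n4, n5}
AG empty: greatest fixpoint, start Z0 = {n3, n5}, keep only states in Sat with every successor in Z. Z1 = ∅; fixed.
Sat(AG empty) = ∅
Sat((busy ∨ alarm) → (AG empty)) = {n0, n2}
Sat(AX ((busy ∨ alarm) → (AG empty))) = {s : every successor in {n0, n2}} = {n4}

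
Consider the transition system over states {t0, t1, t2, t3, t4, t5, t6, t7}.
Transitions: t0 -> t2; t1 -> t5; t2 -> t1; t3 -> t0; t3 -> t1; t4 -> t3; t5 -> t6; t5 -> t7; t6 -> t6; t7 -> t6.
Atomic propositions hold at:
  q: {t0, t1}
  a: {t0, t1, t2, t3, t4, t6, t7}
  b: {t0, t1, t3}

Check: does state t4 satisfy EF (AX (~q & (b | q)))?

Sat(~q) = {t2, t3, t4, t5, t6, t7}
Sat(b | q) = {t0, t1, t3}
Sat(~q & (b | q)) = {t3}
Sat(AX (~q & (b | q))) = {s : every successor in {t3}} = {t4}
EF (AX (~q & (b | q))): least fixpoint, start Z0 = {t4}, add states with some successor in Z. Already a fixed point.
Sat(EF (AX (~q & (b | q)))) = {t4}
t4 ∈ Sat(EF (AX (~q & (b | q)))) = {t4}, so the formula holds at t4.

Yes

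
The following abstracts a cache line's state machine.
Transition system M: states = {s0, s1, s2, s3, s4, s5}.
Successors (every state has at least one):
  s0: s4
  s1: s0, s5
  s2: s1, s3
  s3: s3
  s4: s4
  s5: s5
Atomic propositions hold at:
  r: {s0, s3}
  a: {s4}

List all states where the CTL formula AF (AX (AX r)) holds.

Sat(AX r) = {s : every successor in {s0, s3}} = {s3}
Sat(AX (AX r)) = {s : every successor in {s3}} = {s3}
AF (AX (AX r)): least fixpoint, start Z0 = {s3}, add states with every successor in Z. Already a fixed point.
Sat(AF (AX (AX r))) = {s3}

{s3}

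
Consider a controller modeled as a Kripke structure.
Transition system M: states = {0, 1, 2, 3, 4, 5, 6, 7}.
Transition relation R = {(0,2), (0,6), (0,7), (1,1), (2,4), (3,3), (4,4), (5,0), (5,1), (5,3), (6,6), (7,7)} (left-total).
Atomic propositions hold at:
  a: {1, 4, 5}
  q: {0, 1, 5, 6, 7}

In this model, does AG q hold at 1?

Yes

AG q: greatest fixpoint, start Z0 = {0, 1, 5, 6, 7}, keep only states in Sat with every successor in Z. Z1 = {1, 6, 7}; fixed.
Sat(AG q) = {1, 6, 7}
1 ∈ Sat(AG q) = {1, 6, 7}, so the formula holds at 1.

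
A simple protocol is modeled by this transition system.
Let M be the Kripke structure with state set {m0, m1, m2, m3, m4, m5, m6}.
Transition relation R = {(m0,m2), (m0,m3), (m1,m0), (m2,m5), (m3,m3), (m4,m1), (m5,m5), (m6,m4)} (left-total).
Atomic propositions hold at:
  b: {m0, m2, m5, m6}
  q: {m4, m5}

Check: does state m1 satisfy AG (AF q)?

AF q: least fixpoint, start Z0 = {m4, m5}, add states with every successor in Z. Z1 = {m2, m4, m5, m6}; fixed.
Sat(AF q) = {m2, m4, m5, m6}
AG (AF q): greatest fixpoint, start Z0 = {m2, m4, m5, m6}, keep only states in Sat with every successor in Z. Z1 = {m2, m5, m6}; Z2 = {m2, m5}; fixed.
Sat(AG (AF q)) = {m2, m5}
m1 ∉ Sat(AG (AF q)) = {m2, m5}, so the formula does not hold at m1.

No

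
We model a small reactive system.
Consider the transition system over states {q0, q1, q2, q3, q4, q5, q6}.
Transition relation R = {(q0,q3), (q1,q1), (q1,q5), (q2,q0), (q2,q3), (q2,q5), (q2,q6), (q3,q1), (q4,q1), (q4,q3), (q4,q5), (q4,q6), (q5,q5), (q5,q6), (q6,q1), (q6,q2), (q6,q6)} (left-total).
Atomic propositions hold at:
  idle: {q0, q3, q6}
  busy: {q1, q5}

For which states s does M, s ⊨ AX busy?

{q1, q3}

Sat(AX busy) = {s : every successor in {q1, q5}} = {q1, q3}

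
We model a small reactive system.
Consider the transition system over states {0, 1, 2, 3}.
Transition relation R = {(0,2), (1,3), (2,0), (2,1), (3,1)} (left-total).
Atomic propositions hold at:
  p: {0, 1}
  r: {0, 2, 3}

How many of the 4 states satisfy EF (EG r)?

EG r: greatest fixpoint, start Z0 = {0, 2, 3}, keep only states in Sat with some successor in Z. Z1 = {0, 2}; fixed.
Sat(EG r) = {0, 2}
EF (EG r): least fixpoint, start Z0 = {0, 2}, add states with some successor in Z. Already a fixed point.
Sat(EF (EG r)) = {0, 2}
|Sat(EF (EG r))| = |{0, 2}| = 2.

2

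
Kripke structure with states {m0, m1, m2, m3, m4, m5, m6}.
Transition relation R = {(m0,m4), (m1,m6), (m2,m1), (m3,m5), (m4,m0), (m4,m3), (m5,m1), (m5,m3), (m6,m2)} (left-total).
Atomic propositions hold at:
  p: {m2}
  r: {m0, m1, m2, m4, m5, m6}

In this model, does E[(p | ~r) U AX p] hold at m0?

Sat(~r) = {m3}
Sat(p | ~r) = {m2, m3}
Sat(AX p) = {s : every successor in {m2}} = {m6}
E[(p | ~r) U AX p]: least fixpoint, start Z0 = Sat(AX p) = {m6}, add states in Sat(p | ~r) with some successor in Z. Already a fixed point.
Sat(E[(p | ~r) U AX p]) = {m6}
m0 ∉ Sat(E[(p | ~r) U AX p]) = {m6}, so the formula does not hold at m0.

No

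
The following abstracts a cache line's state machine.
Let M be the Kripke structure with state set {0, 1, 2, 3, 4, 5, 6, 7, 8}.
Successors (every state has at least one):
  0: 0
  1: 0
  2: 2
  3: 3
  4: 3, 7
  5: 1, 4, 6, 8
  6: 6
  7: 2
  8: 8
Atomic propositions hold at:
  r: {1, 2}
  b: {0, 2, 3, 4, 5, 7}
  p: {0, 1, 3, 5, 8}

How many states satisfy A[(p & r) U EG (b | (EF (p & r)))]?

7

Sat(p & r) = {1}
EF (p & r): least fixpoint, start Z0 = {1}, add states with some successor in Z. Z1 = {1, 5}; fixed.
Sat(EF (p & r)) = {1, 5}
Sat(b | (EF (p & r))) = {0, 1, 2, 3, 4, 5, 7}
EG (b | (EF (p & r))): greatest fixpoint, start Z0 = {0, 1, 2, 3, 4, 5, 7}, keep only states in Sat with some successor in Z. Already a fixed point.
Sat(EG (b | (EF (p & r)))) = {0, 1, 2, 3, 4, 5, 7}
A[(p & r) U EG (b | (EF (p & r)))]: least fixpoint, start Z0 = Sat(EG (b | (EF (p & r)))) = {0, 1, 2, 3, 4, 5, 7}, add states in Sat(p & r) with every successor in Z. Already a fixed point.
Sat(A[(p & r) U EG (b | (EF (p & r)))]) = {0, 1, 2, 3, 4, 5, 7}
|Sat(A[(p & r) U EG (b | (EF (p & r)))])| = |{0, 1, 2, 3, 4, 5, 7}| = 7.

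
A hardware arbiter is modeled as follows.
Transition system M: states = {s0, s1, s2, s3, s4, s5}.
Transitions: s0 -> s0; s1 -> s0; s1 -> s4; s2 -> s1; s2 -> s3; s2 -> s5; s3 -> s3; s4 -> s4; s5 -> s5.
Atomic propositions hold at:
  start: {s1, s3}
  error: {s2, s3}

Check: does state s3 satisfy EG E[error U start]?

Yes

E[error U start]: least fixpoint, start Z0 = Sat(start) = {s1, s3}, add states in Sat(error) with some successor in Z. Z1 = {s1, s2, s3}; fixed.
Sat(E[error U start]) = {s1, s2, s3}
EG E[error U start]: greatest fixpoint, start Z0 = {s1, s2, s3}, keep only states in Sat with some successor in Z. Z1 = {s2, s3}; fixed.
Sat(EG E[error U start]) = {s2, s3}
s3 ∈ Sat(EG E[error U start]) = {s2, s3}, so the formula holds at s3.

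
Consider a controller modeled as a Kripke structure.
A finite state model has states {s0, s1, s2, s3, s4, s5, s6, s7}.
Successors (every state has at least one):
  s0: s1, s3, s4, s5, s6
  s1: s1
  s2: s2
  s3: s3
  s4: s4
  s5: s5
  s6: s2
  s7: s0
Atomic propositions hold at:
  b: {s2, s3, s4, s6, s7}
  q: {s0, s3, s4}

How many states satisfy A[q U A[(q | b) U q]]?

4

Sat(q | b) = {s0, s2, s3, s4, s6, s7}
A[(q | b) U q]: least fixpoint, start Z0 = Sat(q) = {s0, s3, s4}, add states in Sat(q | b) with every successor in Z. Z1 = {s0, s3, s4, s7}; fixed.
Sat(A[(q | b) U q]) = {s0, s3, s4, s7}
A[q U A[(q | b) U q]]: least fixpoint, start Z0 = Sat(A[(q | b) U q]) = {s0, s3, s4, s7}, add states in Sat(q) with every successor in Z. Already a fixed point.
Sat(A[q U A[(q | b) U q]]) = {s0, s3, s4, s7}
|Sat(A[q U A[(q | b) U q]])| = |{s0, s3, s4, s7}| = 4.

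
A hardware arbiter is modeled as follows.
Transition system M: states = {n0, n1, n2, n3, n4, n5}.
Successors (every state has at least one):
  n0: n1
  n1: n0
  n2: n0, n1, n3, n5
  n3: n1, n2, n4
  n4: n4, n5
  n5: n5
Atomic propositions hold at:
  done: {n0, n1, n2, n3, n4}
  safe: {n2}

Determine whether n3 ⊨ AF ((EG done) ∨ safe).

EG done: greatest fixpoint, start Z0 = {n0, n1, n2, n3, n4}, keep only states in Sat with some successor in Z. Already a fixed point.
Sat(EG done) = {n0, n1, n2, n3, n4}
Sat((EG done) ∨ safe) = {n0, n1, n2, n3, n4}
AF ((EG done) ∨ safe): least fixpoint, start Z0 = {n0, n1, n2, n3, n4}, add states with every successor in Z. Already a fixed point.
Sat(AF ((EG done) ∨ safe)) = {n0, n1, n2, n3, n4}
n3 ∈ Sat(AF ((EG done) ∨ safe)) = {n0, n1, n2, n3, n4}, so the formula holds at n3.

Yes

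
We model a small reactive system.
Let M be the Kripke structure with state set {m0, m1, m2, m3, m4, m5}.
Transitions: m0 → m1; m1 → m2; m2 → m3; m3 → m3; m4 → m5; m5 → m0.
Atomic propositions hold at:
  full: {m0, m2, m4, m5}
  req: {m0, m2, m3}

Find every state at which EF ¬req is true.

Sat(¬req) = {m1, m4, m5}
EF ¬req: least fixpoint, start Z0 = {m1, m4, m5}, add states with some successor in Z. Z1 = {m0, m1, m4, m5}; fixed.
Sat(EF ¬req) = {m0, m1, m4, m5}

{m0, m1, m4, m5}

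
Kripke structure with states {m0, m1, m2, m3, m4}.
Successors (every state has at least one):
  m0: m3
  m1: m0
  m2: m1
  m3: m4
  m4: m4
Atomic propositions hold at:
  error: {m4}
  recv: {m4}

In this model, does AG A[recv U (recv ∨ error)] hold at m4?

Sat(recv ∨ error) = {m4}
A[recv U (recv ∨ error)]: least fixpoint, start Z0 = Sat((recv ∨ error)) = {m4}, add states in Sat(recv) with every successor in Z. Already a fixed point.
Sat(A[recv U (recv ∨ error)]) = {m4}
AG A[recv U (recv ∨ error)]: greatest fixpoint, start Z0 = {m4}, keep only states in Sat with every successor in Z. Already a fixed point.
Sat(AG A[recv U (recv ∨ error)]) = {m4}
m4 ∈ Sat(AG A[recv U (recv ∨ error)]) = {m4}, so the formula holds at m4.

Yes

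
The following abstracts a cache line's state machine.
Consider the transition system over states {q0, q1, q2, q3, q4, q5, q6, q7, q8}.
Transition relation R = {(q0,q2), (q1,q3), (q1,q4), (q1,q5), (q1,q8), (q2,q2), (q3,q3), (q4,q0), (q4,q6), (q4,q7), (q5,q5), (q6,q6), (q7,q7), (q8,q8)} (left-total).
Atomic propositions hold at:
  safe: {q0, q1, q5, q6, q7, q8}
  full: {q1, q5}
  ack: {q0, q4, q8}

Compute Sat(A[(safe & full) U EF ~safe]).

Sat(safe & full) = {q1, q5}
Sat(~safe) = {q2, q3, q4}
EF ~safe: least fixpoint, start Z0 = {q2, q3, q4}, add states with some successor in Z. Z1 = {q0, q1, q2, q3, q4}; fixed.
Sat(EF ~safe) = {q0, q1, q2, q3, q4}
A[(safe & full) U EF ~safe]: least fixpoint, start Z0 = Sat(EF ~safe) = {q0, q1, q2, q3, q4}, add states in Sat(safe & full) with every successor in Z. Already a fixed point.
Sat(A[(safe & full) U EF ~safe]) = {q0, q1, q2, q3, q4}

{q0, q1, q2, q3, q4}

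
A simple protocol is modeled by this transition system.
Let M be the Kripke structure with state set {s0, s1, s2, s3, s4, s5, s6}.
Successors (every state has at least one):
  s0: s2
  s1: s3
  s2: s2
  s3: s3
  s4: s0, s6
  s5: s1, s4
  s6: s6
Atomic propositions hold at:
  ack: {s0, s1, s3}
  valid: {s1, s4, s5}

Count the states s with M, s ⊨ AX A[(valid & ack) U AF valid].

Sat(valid & ack) = {s1}
AF valid: least fixpoint, start Z0 = {s1, s4, s5}, add states with every successor in Z. Already a fixed point.
Sat(AF valid) = {s1, s4, s5}
A[(valid & ack) U AF valid]: least fixpoint, start Z0 = Sat(AF valid) = {s1, s4, s5}, add states in Sat(valid & ack) with every successor in Z. Already a fixed point.
Sat(A[(valid & ack) U AF valid]) = {s1, s4, s5}
Sat(AX A[(valid & ack) U AF valid]) = {s : every successor in {s1, s4, s5}} = {s5}
|Sat(AX A[(valid & ack) U AF valid])| = |{s5}| = 1.

1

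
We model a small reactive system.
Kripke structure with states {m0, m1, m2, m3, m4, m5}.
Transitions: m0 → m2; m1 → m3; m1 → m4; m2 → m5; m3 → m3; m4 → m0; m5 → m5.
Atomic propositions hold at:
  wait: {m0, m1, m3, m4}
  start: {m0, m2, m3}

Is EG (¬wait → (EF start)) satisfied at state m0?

Sat(¬wait) = {m2, m5}
EF start: least fixpoint, start Z0 = {m0, m2, m3}, add states with some successor in Z. Z1 = {m0, m1, m2, m3, m4}; fixed.
Sat(EF start) = {m0, m1, m2, m3, m4}
Sat(¬wait → (EF start)) = {m0, m1, m2, m3, m4}
EG (¬wait → (EF start)): greatest fixpoint, start Z0 = {m0, m1, m2, m3, m4}, keep only states in Sat with some successor in Z. Z1 = {m0, m1, m3, m4}; Z2 = {m1, m3, m4}; Z3 = {m1, m3}; fixed.
Sat(EG (¬wait → (EF start))) = {m1, m3}
m0 ∉ Sat(EG (¬wait → (EF start))) = {m1, m3}, so the formula does not hold at m0.

No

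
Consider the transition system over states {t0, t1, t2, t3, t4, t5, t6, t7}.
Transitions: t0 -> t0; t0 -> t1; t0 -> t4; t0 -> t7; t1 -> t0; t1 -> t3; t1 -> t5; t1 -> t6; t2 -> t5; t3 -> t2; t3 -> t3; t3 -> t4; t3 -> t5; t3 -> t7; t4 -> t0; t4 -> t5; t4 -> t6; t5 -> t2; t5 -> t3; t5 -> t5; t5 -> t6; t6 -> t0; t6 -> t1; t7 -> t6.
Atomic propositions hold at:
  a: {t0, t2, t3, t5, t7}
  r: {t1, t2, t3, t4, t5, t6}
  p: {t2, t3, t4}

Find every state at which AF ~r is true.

{t0, t7}

Sat(~r) = {t0, t7}
AF ~r: least fixpoint, start Z0 = {t0, t7}, add states with every successor in Z. Already a fixed point.
Sat(AF ~r) = {t0, t7}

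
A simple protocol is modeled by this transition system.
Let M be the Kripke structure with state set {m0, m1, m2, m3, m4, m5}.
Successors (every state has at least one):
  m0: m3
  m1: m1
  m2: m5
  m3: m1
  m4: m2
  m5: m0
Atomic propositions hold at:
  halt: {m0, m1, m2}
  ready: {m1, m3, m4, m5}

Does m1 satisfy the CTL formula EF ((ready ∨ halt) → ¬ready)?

No

Sat(ready ∨ halt) = {m0, m1, m2, m3, m4, m5}
Sat(¬ready) = {m0, m2}
Sat((ready ∨ halt) → ¬ready) = {m0, m2}
EF ((ready ∨ halt) → ¬ready): least fixpoint, start Z0 = {m0, m2}, add states with some successor in Z. Z1 = {m0, m2, m4, m5}; fixed.
Sat(EF ((ready ∨ halt) → ¬ready)) = {m0, m2, m4, m5}
m1 ∉ Sat(EF ((ready ∨ halt) → ¬ready)) = {m0, m2, m4, m5}, so the formula does not hold at m1.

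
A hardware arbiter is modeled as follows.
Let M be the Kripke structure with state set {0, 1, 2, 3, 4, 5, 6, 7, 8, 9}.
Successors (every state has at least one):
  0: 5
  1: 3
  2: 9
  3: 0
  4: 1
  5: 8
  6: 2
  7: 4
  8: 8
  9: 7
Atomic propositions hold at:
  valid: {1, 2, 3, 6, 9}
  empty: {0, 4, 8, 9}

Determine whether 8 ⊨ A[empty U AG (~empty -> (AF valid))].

Yes

Sat(~empty) = {1, 2, 3, 5, 6, 7}
AF valid: least fixpoint, start Z0 = {1, 2, 3, 6, 9}, add states with every successor in Z. Z1 = {1, 2, 3, 4, 6, 9}; Z2 = {1, 2, 3, 4, 6, 7, 9}; fixed.
Sat(AF valid) = {1, 2, 3, 4, 6, 7, 9}
Sat(~empty -> (AF valid)) = {0, 1, 2, 3, 4, 6, 7, 8, 9}
AG (~empty -> (AF valid)): greatest fixpoint, start Z0 = {0, 1, 2, 3, 4, 6, 7, 8, 9}, keep only states in Sat with every successor in Z. Z1 = {1, 2, 3, 4, 6, 7, 8, 9}; Z2 = {1, 2, 4, 6, 7, 8, 9}; Z3 = {2, 4, 6, 7, 8, 9}; Z4 = {2, 6, 7, 8, 9}; Z5 = {2, 6, 8, 9}; Z6 = {2, 6, 8}; Z7 = {6, 8}; Z8 = {8}; fixed.
Sat(AG (~empty -> (AF valid))) = {8}
A[empty U AG (~empty -> (AF valid))]: least fixpoint, start Z0 = Sat(AG (~empty -> (AF valid))) = {8}, add states in Sat(empty) with every successor in Z. Already a fixed point.
Sat(A[empty U AG (~empty -> (AF valid))]) = {8}
8 ∈ Sat(A[empty U AG (~empty -> (AF valid))]) = {8}, so the formula holds at 8.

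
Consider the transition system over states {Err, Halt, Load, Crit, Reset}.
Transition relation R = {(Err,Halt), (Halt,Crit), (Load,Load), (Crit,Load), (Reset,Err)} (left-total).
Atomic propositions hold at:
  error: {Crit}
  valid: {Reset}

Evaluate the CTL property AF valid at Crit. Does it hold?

No

AF valid: least fixpoint, start Z0 = {Reset}, add states with every successor in Z. Already a fixed point.
Sat(AF valid) = {Reset}
Crit ∉ Sat(AF valid) = {Reset}, so the formula does not hold at Crit.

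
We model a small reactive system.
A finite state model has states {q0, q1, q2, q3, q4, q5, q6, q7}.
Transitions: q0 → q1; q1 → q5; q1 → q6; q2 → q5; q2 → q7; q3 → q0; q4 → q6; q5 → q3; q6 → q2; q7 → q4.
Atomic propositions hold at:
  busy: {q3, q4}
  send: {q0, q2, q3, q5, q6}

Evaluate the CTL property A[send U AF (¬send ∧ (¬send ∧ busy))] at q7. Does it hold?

Sat(¬send) = {q1, q4, q7}
Sat(¬send ∧ busy) = {q4}
Sat(¬send ∧ (¬send ∧ busy)) = {q4}
AF (¬send ∧ (¬send ∧ busy)): least fixpoint, start Z0 = {q4}, add states with every successor in Z. Z1 = {q4, q7}; fixed.
Sat(AF (¬send ∧ (¬send ∧ busy))) = {q4, q7}
A[send U AF (¬send ∧ (¬send ∧ busy))]: least fixpoint, start Z0 = Sat(AF (¬send ∧ (¬send ∧ busy))) = {q4, q7}, add states in Sat(send) with every successor in Z. Already a fixed point.
Sat(A[send U AF (¬send ∧ (¬send ∧ busy))]) = {q4, q7}
q7 ∈ Sat(A[send U AF (¬send ∧ (¬send ∧ busy))]) = {q4, q7}, so the formula holds at q7.

Yes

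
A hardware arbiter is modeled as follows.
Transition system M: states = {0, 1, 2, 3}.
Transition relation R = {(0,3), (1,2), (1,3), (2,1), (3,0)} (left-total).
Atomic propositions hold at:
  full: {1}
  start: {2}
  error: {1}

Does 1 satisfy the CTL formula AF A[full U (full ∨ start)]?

Sat(full ∨ start) = {1, 2}
A[full U (full ∨ start)]: least fixpoint, start Z0 = Sat((full ∨ start)) = {1, 2}, add states in Sat(full) with every successor in Z. Already a fixed point.
Sat(A[full U (full ∨ start)]) = {1, 2}
AF A[full U (full ∨ start)]: least fixpoint, start Z0 = {1, 2}, add states with every successor in Z. Already a fixed point.
Sat(AF A[full U (full ∨ start)]) = {1, 2}
1 ∈ Sat(AF A[full U (full ∨ start)]) = {1, 2}, so the formula holds at 1.

Yes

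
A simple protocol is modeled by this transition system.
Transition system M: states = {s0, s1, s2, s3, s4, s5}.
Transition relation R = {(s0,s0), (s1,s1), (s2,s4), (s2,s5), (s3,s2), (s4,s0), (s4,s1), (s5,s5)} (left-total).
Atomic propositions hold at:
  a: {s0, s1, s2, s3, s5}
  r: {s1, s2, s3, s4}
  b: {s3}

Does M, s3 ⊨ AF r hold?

AF r: least fixpoint, start Z0 = {s1, s2, s3, s4}, add states with every successor in Z. Already a fixed point.
Sat(AF r) = {s1, s2, s3, s4}
s3 ∈ Sat(AF r) = {s1, s2, s3, s4}, so the formula holds at s3.

Yes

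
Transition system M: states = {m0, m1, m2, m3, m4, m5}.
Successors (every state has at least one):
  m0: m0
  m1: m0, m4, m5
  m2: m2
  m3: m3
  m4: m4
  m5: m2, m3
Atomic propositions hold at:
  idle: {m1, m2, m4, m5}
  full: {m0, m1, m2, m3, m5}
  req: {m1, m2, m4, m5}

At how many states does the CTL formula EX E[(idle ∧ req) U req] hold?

Sat(idle ∧ req) = {m1, m2, m4, m5}
E[(idle ∧ req) U req]: least fixpoint, start Z0 = Sat(req) = {m1, m2, m4, m5}, add states in Sat(idle ∧ req) with some successor in Z. Already a fixed point.
Sat(E[(idle ∧ req) U req]) = {m1, m2, m4, m5}
Sat(EX E[(idle ∧ req) U req]) = {s : some successor in {m1, m2, m4, m5}} = {m1, m2, m4, m5}
|Sat(EX E[(idle ∧ req) U req])| = |{m1, m2, m4, m5}| = 4.

4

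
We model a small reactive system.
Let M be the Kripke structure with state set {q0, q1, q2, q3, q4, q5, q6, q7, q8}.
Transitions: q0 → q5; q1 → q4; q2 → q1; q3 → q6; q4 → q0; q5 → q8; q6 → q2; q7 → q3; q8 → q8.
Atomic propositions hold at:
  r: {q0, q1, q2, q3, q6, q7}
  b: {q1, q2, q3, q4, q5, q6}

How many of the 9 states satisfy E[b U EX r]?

Sat(EX r) = {s : some successor in {q0, q1, q2, q3, q6, q7}} = {q2, q3, q4, q6, q7}
E[b U EX r]: least fixpoint, start Z0 = Sat(EX r) = {q2, q3, q4, q6, q7}, add states in Sat(b) with some successor in Z. Z1 = {q1, q2, q3, q4, q6, q7}; fixed.
Sat(E[b U EX r]) = {q1, q2, q3, q4, q6, q7}
|Sat(E[b U EX r])| = |{q1, q2, q3, q4, q6, q7}| = 6.

6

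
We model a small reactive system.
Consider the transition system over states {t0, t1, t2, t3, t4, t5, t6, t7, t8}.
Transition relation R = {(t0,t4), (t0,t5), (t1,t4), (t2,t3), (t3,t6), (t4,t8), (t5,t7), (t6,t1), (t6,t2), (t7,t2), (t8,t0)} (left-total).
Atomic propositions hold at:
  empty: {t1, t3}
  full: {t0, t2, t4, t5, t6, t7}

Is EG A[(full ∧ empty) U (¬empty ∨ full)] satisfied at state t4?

Sat(full ∧ empty) = ∅
Sat(¬empty) = {t0, t2, t4, t5, t6, t7, t8}
Sat(¬empty ∨ full) = {t0, t2, t4, t5, t6, t7, t8}
A[(full ∧ empty) U (¬empty ∨ full)]: least fixpoint, start Z0 = Sat((¬empty ∨ full)) = {t0, t2, t4, t5, t6, t7, t8}, add states in Sat(full ∧ empty) with every successor in Z. Already a fixed point.
Sat(A[(full ∧ empty) U (¬empty ∨ full)]) = {t0, t2, t4, t5, t6, t7, t8}
EG A[(full ∧ empty) U (¬empty ∨ full)]: greatest fixpoint, start Z0 = {t0, t2, t4, t5, t6, t7, t8}, keep only states in Sat with some successor in Z. Z1 = {t0, t4, t5, t6, t7, t8}; Z2 = {t0, t4, t5, t8}; Z3 = {t0, t4, t8}; fixed.
Sat(EG A[(full ∧ empty) U (¬empty ∨ full)]) = {t0, t4, t8}
t4 ∈ Sat(EG A[(full ∧ empty) U (¬empty ∨ full)]) = {t0, t4, t8}, so the formula holds at t4.

Yes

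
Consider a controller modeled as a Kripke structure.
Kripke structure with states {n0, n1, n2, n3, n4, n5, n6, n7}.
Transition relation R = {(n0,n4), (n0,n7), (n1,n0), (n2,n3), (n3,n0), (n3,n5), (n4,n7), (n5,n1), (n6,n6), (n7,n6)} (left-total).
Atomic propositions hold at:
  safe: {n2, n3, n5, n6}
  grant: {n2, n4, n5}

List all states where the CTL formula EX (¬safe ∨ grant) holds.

Sat(¬safe) = {n0, n1, n4, n7}
Sat(¬safe ∨ grant) = {n0, n1, n2, n4, n5, n7}
Sat(EX (¬safe ∨ grant)) = {s : some successor in {n0, n1, n2, n4, n5, n7}} = {n0, n1, n3, n4, n5}

{n0, n1, n3, n4, n5}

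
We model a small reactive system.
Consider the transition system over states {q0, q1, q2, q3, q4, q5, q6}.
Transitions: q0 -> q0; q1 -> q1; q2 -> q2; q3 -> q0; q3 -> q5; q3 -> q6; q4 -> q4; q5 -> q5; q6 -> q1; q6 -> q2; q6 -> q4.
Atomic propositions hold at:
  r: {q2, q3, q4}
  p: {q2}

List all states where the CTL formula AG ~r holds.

{q0, q1, q5}

Sat(~r) = {q0, q1, q5, q6}
AG ~r: greatest fixpoint, start Z0 = {q0, q1, q5, q6}, keep only states in Sat with every successor in Z. Z1 = {q0, q1, q5}; fixed.
Sat(AG ~r) = {q0, q1, q5}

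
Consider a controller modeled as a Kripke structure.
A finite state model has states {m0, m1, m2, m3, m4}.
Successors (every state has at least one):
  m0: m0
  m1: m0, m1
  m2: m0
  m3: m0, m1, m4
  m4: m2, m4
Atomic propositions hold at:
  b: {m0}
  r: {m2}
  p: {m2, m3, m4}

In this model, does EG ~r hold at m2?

Sat(~r) = {m0, m1, m3, m4}
EG ~r: greatest fixpoint, start Z0 = {m0, m1, m3, m4}, keep only states in Sat with some successor in Z. Already a fixed point.
Sat(EG ~r) = {m0, m1, m3, m4}
m2 ∉ Sat(EG ~r) = {m0, m1, m3, m4}, so the formula does not hold at m2.

No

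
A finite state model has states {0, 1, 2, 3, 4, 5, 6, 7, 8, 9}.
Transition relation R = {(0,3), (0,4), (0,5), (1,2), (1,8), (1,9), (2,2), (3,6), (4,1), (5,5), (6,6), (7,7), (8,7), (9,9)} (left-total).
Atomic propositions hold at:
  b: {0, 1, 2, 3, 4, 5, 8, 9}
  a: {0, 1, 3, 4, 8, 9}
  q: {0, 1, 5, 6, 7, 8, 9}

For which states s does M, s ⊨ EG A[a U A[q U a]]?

A[q U a]: least fixpoint, start Z0 = Sat(a) = {0, 1, 3, 4, 8, 9}, add states in Sat(q) with every successor in Z. Already a fixed point.
Sat(A[q U a]) = {0, 1, 3, 4, 8, 9}
A[a U A[q U a]]: least fixpoint, start Z0 = Sat(A[q U a]) = {0, 1, 3, 4, 8, 9}, add states in Sat(a) with every successor in Z. Already a fixed point.
Sat(A[a U A[q U a]]) = {0, 1, 3, 4, 8, 9}
EG A[a U A[q U a]]: greatest fixpoint, start Z0 = {0, 1, 3, 4, 8, 9}, keep only states in Sat with some successor in Z. Z1 = {0, 1, 4, 9}; fixed.
Sat(EG A[a U A[q U a]]) = {0, 1, 4, 9}

{0, 1, 4, 9}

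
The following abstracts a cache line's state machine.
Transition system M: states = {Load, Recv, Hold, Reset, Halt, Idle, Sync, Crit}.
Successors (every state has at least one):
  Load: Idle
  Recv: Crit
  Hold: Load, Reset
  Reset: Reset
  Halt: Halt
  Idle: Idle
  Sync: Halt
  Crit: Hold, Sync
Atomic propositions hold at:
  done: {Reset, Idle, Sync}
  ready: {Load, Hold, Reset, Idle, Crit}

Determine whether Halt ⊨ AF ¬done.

Sat(¬done) = {Load, Recv, Hold, Halt, Crit}
AF ¬done: least fixpoint, start Z0 = {Load, Recv, Hold, Halt, Crit}, add states with every successor in Z. Z1 = {Load, Recv, Hold, Halt, Sync, Crit}; fixed.
Sat(AF ¬done) = {Load, Recv, Hold, Halt, Sync, Crit}
Halt ∈ Sat(AF ¬done) = {Load, Recv, Hold, Halt, Sync, Crit}, so the formula holds at Halt.

Yes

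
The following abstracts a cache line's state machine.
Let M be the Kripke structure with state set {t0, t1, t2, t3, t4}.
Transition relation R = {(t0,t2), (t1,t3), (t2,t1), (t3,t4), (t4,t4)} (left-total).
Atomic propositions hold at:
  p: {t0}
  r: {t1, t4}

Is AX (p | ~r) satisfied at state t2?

Sat(~r) = {t0, t2, t3}
Sat(p | ~r) = {t0, t2, t3}
Sat(AX (p | ~r)) = {s : every successor in {t0, t2, t3}} = {t0, t1}
t2 ∉ Sat(AX (p | ~r)) = {t0, t1}, so the formula does not hold at t2.

No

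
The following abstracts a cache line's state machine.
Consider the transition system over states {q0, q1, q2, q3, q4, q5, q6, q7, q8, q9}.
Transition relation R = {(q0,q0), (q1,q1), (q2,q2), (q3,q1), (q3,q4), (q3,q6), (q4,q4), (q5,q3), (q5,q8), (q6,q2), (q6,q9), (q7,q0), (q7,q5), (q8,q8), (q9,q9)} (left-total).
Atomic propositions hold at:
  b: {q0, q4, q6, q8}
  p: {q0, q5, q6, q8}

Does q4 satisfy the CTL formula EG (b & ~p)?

Sat(~p) = {q1, q2, q3, q4, q7, q9}
Sat(b & ~p) = {q4}
EG (b & ~p): greatest fixpoint, start Z0 = {q4}, keep only states in Sat with some successor in Z. Already a fixed point.
Sat(EG (b & ~p)) = {q4}
q4 ∈ Sat(EG (b & ~p)) = {q4}, so the formula holds at q4.

Yes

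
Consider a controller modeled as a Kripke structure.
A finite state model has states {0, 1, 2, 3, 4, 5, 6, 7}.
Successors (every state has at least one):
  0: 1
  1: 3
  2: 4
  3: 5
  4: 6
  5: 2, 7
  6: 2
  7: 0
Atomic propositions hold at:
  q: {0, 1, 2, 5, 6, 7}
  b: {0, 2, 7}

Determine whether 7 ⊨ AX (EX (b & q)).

Sat(b & q) = {0, 2, 7}
Sat(EX (b & q)) = {s : some successor in {0, 2, 7}} = {5, 6, 7}
Sat(AX (EX (b & q))) = {s : every successor in {5, 6, 7}} = {3, 4}
7 ∉ Sat(AX (EX (b & q))) = {3, 4}, so the formula does not hold at 7.

No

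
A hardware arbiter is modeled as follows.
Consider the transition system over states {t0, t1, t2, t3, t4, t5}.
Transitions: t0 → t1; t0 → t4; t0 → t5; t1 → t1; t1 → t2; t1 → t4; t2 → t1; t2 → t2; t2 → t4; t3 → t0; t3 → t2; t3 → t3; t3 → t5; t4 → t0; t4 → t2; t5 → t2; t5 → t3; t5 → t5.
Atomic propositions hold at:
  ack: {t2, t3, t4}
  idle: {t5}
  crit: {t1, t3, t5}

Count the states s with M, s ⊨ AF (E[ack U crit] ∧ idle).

1

E[ack U crit]: least fixpoint, start Z0 = Sat(crit) = {t1, t3, t5}, add states in Sat(ack) with some successor in Z. Z1 = {t1, t2, t3, t5}; Z2 = {t1, t2, t3, t4, t5}; fixed.
Sat(E[ack U crit]) = {t1, t2, t3, t4, t5}
Sat(E[ack U crit] ∧ idle) = {t5}
AF (E[ack U crit] ∧ idle): least fixpoint, start Z0 = {t5}, add states with every successor in Z. Already a fixed point.
Sat(AF (E[ack U crit] ∧ idle)) = {t5}
|Sat(AF (E[ack U crit] ∧ idle))| = |{t5}| = 1.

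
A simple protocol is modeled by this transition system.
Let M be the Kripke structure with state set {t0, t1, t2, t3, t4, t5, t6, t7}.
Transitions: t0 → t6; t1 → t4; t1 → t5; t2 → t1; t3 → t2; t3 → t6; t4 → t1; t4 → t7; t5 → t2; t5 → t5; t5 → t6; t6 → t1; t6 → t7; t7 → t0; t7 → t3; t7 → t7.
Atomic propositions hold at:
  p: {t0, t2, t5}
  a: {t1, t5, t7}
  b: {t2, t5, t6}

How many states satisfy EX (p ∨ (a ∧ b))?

Sat(a ∧ b) = {t5}
Sat(p ∨ (a ∧ b)) = {t0, t2, t5}
Sat(EX (p ∨ (a ∧ b))) = {s : some successor in {t0, t2, t5}} = {t1, t3, t5, t7}
|Sat(EX (p ∨ (a ∧ b)))| = |{t1, t3, t5, t7}| = 4.

4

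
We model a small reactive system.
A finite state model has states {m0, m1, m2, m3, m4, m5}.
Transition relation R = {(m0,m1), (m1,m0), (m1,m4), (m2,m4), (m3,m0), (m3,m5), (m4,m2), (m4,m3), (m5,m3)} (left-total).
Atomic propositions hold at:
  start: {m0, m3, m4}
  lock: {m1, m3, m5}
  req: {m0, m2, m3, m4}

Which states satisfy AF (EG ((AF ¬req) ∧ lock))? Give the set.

{m3, m5}

Sat(¬req) = {m1, m5}
AF ¬req: least fixpoint, start Z0 = {m1, m5}, add states with every successor in Z. Z1 = {m0, m1, m5}; Z2 = {m0, m1, m3, m5}; fixed.
Sat(AF ¬req) = {m0, m1, m3, m5}
Sat((AF ¬req) ∧ lock) = {m1, m3, m5}
EG ((AF ¬req) ∧ lock): greatest fixpoint, start Z0 = {m1, m3, m5}, keep only states in Sat with some successor in Z. Z1 = {m3, m5}; fixed.
Sat(EG ((AF ¬req) ∧ lock)) = {m3, m5}
AF (EG ((AF ¬req) ∧ lock)): least fixpoint, start Z0 = {m3, m5}, add states with every successor in Z. Already a fixed point.
Sat(AF (EG ((AF ¬req) ∧ lock))) = {m3, m5}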